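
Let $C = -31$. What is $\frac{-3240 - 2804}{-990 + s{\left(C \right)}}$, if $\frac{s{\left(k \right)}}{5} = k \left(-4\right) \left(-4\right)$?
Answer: $\frac{3022}{1735} \approx 1.7418$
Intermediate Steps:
$s{\left(k \right)} = 80 k$ ($s{\left(k \right)} = 5 k \left(-4\right) \left(-4\right) = 5 - 4 k \left(-4\right) = 5 \cdot 16 k = 80 k$)
$\frac{-3240 - 2804}{-990 + s{\left(C \right)}} = \frac{-3240 - 2804}{-990 + 80 \left(-31\right)} = - \frac{6044}{-990 - 2480} = - \frac{6044}{-3470} = \left(-6044\right) \left(- \frac{1}{3470}\right) = \frac{3022}{1735}$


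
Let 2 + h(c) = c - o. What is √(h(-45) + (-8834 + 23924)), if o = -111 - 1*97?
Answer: √15251 ≈ 123.49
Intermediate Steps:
o = -208 (o = -111 - 97 = -208)
h(c) = 206 + c (h(c) = -2 + (c - 1*(-208)) = -2 + (c + 208) = -2 + (208 + c) = 206 + c)
√(h(-45) + (-8834 + 23924)) = √((206 - 45) + (-8834 + 23924)) = √(161 + 15090) = √15251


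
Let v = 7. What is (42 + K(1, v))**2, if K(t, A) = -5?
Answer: 1369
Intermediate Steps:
(42 + K(1, v))**2 = (42 - 5)**2 = 37**2 = 1369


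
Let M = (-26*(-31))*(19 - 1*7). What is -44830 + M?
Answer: -35158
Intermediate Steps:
M = 9672 (M = 806*(19 - 7) = 806*12 = 9672)
-44830 + M = -44830 + 9672 = -35158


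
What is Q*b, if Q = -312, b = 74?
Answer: -23088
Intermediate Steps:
Q*b = -312*74 = -23088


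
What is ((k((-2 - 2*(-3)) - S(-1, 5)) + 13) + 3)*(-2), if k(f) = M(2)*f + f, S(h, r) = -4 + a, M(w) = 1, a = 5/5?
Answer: -60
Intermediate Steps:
a = 1 (a = 5*(1/5) = 1)
S(h, r) = -3 (S(h, r) = -4 + 1 = -3)
k(f) = 2*f (k(f) = 1*f + f = f + f = 2*f)
((k((-2 - 2*(-3)) - S(-1, 5)) + 13) + 3)*(-2) = ((2*((-2 - 2*(-3)) - 1*(-3)) + 13) + 3)*(-2) = ((2*((-2 + 6) + 3) + 13) + 3)*(-2) = ((2*(4 + 3) + 13) + 3)*(-2) = ((2*7 + 13) + 3)*(-2) = ((14 + 13) + 3)*(-2) = (27 + 3)*(-2) = 30*(-2) = -60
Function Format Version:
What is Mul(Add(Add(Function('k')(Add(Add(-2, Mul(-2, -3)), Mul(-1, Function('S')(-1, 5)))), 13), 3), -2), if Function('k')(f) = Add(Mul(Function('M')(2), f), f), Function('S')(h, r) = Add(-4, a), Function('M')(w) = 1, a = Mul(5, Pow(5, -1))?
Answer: -60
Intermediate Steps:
a = 1 (a = Mul(5, Rational(1, 5)) = 1)
Function('S')(h, r) = -3 (Function('S')(h, r) = Add(-4, 1) = -3)
Function('k')(f) = Mul(2, f) (Function('k')(f) = Add(Mul(1, f), f) = Add(f, f) = Mul(2, f))
Mul(Add(Add(Function('k')(Add(Add(-2, Mul(-2, -3)), Mul(-1, Function('S')(-1, 5)))), 13), 3), -2) = Mul(Add(Add(Mul(2, Add(Add(-2, Mul(-2, -3)), Mul(-1, -3))), 13), 3), -2) = Mul(Add(Add(Mul(2, Add(Add(-2, 6), 3)), 13), 3), -2) = Mul(Add(Add(Mul(2, Add(4, 3)), 13), 3), -2) = Mul(Add(Add(Mul(2, 7), 13), 3), -2) = Mul(Add(Add(14, 13), 3), -2) = Mul(Add(27, 3), -2) = Mul(30, -2) = -60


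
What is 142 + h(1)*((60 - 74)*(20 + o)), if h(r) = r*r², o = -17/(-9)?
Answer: -1480/9 ≈ -164.44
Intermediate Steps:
o = 17/9 (o = -17*(-⅑) = 17/9 ≈ 1.8889)
h(r) = r³
142 + h(1)*((60 - 74)*(20 + o)) = 142 + 1³*((60 - 74)*(20 + 17/9)) = 142 + 1*(-14*197/9) = 142 + 1*(-2758/9) = 142 - 2758/9 = -1480/9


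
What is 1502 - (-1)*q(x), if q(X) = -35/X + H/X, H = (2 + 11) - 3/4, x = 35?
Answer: 30027/20 ≈ 1501.3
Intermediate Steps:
H = 49/4 (H = 13 - 3*¼ = 13 - ¾ = 49/4 ≈ 12.250)
q(X) = -91/(4*X) (q(X) = -35/X + 49/(4*X) = -91/(4*X))
1502 - (-1)*q(x) = 1502 - (-1)*(-91/4/35) = 1502 - (-1)*(-91/4*1/35) = 1502 - (-1)*(-13)/20 = 1502 - 1*13/20 = 1502 - 13/20 = 30027/20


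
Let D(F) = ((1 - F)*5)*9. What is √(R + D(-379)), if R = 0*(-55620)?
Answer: 30*√19 ≈ 130.77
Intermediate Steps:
D(F) = 45 - 45*F (D(F) = (5 - 5*F)*9 = 45 - 45*F)
R = 0
√(R + D(-379)) = √(0 + (45 - 45*(-379))) = √(0 + (45 + 17055)) = √(0 + 17100) = √17100 = 30*√19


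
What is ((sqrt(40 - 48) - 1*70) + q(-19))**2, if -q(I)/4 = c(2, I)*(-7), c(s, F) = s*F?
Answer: 1285948 - 4536*I*sqrt(2) ≈ 1.2859e+6 - 6414.9*I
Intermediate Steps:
c(s, F) = F*s
q(I) = 56*I (q(I) = -4*I*2*(-7) = -4*2*I*(-7) = -(-56)*I = 56*I)
((sqrt(40 - 48) - 1*70) + q(-19))**2 = ((sqrt(40 - 48) - 1*70) + 56*(-19))**2 = ((sqrt(-8) - 70) - 1064)**2 = ((2*I*sqrt(2) - 70) - 1064)**2 = ((-70 + 2*I*sqrt(2)) - 1064)**2 = (-1134 + 2*I*sqrt(2))**2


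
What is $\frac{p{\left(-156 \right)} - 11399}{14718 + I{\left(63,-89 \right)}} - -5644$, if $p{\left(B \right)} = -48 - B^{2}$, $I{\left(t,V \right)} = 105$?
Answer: $\frac{83625229}{14823} \approx 5641.6$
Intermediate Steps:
$\frac{p{\left(-156 \right)} - 11399}{14718 + I{\left(63,-89 \right)}} - -5644 = \frac{\left(-48 - \left(-156\right)^{2}\right) - 11399}{14718 + 105} - -5644 = \frac{\left(-48 - 24336\right) - 11399}{14823} + 5644 = \left(\left(-48 - 24336\right) - 11399\right) \frac{1}{14823} + 5644 = \left(-24384 - 11399\right) \frac{1}{14823} + 5644 = \left(-35783\right) \frac{1}{14823} + 5644 = - \frac{35783}{14823} + 5644 = \frac{83625229}{14823}$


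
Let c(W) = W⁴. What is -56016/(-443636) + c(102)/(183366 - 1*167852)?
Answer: 6002682050700/860321113 ≈ 6977.3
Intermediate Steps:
-56016/(-443636) + c(102)/(183366 - 1*167852) = -56016/(-443636) + 102⁴/(183366 - 1*167852) = -56016*(-1/443636) + 108243216/(183366 - 167852) = 14004/110909 + 108243216/15514 = 14004/110909 + 108243216*(1/15514) = 14004/110909 + 54121608/7757 = 6002682050700/860321113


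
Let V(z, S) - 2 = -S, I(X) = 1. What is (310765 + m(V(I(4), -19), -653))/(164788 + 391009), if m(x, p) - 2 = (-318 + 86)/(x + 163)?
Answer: 7147612/12783331 ≈ 0.55914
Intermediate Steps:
V(z, S) = 2 - S
m(x, p) = 2 - 232/(163 + x) (m(x, p) = 2 + (-318 + 86)/(x + 163) = 2 - 232/(163 + x))
(310765 + m(V(I(4), -19), -653))/(164788 + 391009) = (310765 + 2*(47 + (2 - 1*(-19)))/(163 + (2 - 1*(-19))))/(164788 + 391009) = (310765 + 2*(47 + (2 + 19))/(163 + (2 + 19)))/555797 = (310765 + 2*(47 + 21)/(163 + 21))*(1/555797) = (310765 + 2*68/184)*(1/555797) = (310765 + 2*(1/184)*68)*(1/555797) = (310765 + 17/23)*(1/555797) = (7147612/23)*(1/555797) = 7147612/12783331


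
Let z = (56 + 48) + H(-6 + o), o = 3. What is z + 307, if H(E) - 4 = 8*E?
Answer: 391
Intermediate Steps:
H(E) = 4 + 8*E
z = 84 (z = (56 + 48) + (4 + 8*(-6 + 3)) = 104 + (4 + 8*(-3)) = 104 + (4 - 24) = 104 - 20 = 84)
z + 307 = 84 + 307 = 391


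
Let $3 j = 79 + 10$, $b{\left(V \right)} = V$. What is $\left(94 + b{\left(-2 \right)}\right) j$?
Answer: $\frac{8188}{3} \approx 2729.3$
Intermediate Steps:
$j = \frac{89}{3}$ ($j = \frac{79 + 10}{3} = \frac{1}{3} \cdot 89 = \frac{89}{3} \approx 29.667$)
$\left(94 + b{\left(-2 \right)}\right) j = \left(94 - 2\right) \frac{89}{3} = 92 \cdot \frac{89}{3} = \frac{8188}{3}$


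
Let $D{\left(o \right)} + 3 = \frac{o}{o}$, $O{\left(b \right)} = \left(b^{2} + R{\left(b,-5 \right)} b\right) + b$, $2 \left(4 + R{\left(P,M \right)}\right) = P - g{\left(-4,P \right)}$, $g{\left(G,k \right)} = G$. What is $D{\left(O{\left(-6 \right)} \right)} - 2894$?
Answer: $-2896$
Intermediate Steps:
$R{\left(P,M \right)} = -2 + \frac{P}{2}$ ($R{\left(P,M \right)} = -4 + \frac{P - -4}{2} = -4 + \frac{P + 4}{2} = -4 + \frac{4 + P}{2} = -4 + \left(2 + \frac{P}{2}\right) = -2 + \frac{P}{2}$)
$O{\left(b \right)} = b + b^{2} + b \left(-2 + \frac{b}{2}\right)$ ($O{\left(b \right)} = \left(b^{2} + \left(-2 + \frac{b}{2}\right) b\right) + b = \left(b^{2} + b \left(-2 + \frac{b}{2}\right)\right) + b = b + b^{2} + b \left(-2 + \frac{b}{2}\right)$)
$D{\left(o \right)} = -2$ ($D{\left(o \right)} = -3 + \frac{o}{o} = -3 + 1 = -2$)
$D{\left(O{\left(-6 \right)} \right)} - 2894 = -2 - 2894 = -2896$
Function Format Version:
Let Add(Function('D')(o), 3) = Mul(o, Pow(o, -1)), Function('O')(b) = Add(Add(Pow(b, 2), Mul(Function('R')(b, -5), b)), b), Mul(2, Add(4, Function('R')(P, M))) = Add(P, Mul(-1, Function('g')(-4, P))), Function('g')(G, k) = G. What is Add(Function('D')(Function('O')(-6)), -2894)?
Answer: -2896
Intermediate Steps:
Function('R')(P, M) = Add(-2, Mul(Rational(1, 2), P)) (Function('R')(P, M) = Add(-4, Mul(Rational(1, 2), Add(P, Mul(-1, -4)))) = Add(-4, Mul(Rational(1, 2), Add(P, 4))) = Add(-4, Mul(Rational(1, 2), Add(4, P))) = Add(-4, Add(2, Mul(Rational(1, 2), P))) = Add(-2, Mul(Rational(1, 2), P)))
Function('O')(b) = Add(b, Pow(b, 2), Mul(b, Add(-2, Mul(Rational(1, 2), b)))) (Function('O')(b) = Add(Add(Pow(b, 2), Mul(Add(-2, Mul(Rational(1, 2), b)), b)), b) = Add(Add(Pow(b, 2), Mul(b, Add(-2, Mul(Rational(1, 2), b)))), b) = Add(b, Pow(b, 2), Mul(b, Add(-2, Mul(Rational(1, 2), b)))))
Function('D')(o) = -2 (Function('D')(o) = Add(-3, Mul(o, Pow(o, -1))) = Add(-3, 1) = -2)
Add(Function('D')(Function('O')(-6)), -2894) = Add(-2, -2894) = -2896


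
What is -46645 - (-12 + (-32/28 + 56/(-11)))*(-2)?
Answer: -3594473/77 ≈ -46681.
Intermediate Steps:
-46645 - (-12 + (-32/28 + 56/(-11)))*(-2) = -46645 - (-12 + (-32*1/28 + 56*(-1/11)))*(-2) = -46645 - (-12 + (-8/7 - 56/11))*(-2) = -46645 - (-12 - 480/77)*(-2) = -46645 - (-1404)*(-2)/77 = -46645 - 1*2808/77 = -46645 - 2808/77 = -3594473/77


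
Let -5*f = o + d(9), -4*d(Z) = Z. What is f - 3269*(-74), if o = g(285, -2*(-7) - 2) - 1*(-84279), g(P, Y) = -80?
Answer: 4501333/20 ≈ 2.2507e+5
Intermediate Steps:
d(Z) = -Z/4
o = 84199 (o = -80 - 1*(-84279) = -80 + 84279 = 84199)
f = -336787/20 (f = -(84199 - 1/4*9)/5 = -(84199 - 9/4)/5 = -1/5*336787/4 = -336787/20 ≈ -16839.)
f - 3269*(-74) = -336787/20 - 3269*(-74) = -336787/20 + 241906 = 4501333/20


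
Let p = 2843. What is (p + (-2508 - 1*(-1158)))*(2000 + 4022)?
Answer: 8990846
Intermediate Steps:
(p + (-2508 - 1*(-1158)))*(2000 + 4022) = (2843 + (-2508 - 1*(-1158)))*(2000 + 4022) = (2843 + (-2508 + 1158))*6022 = (2843 - 1350)*6022 = 1493*6022 = 8990846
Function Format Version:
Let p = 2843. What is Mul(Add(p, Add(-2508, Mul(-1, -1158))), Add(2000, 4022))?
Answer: 8990846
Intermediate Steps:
Mul(Add(p, Add(-2508, Mul(-1, -1158))), Add(2000, 4022)) = Mul(Add(2843, Add(-2508, Mul(-1, -1158))), Add(2000, 4022)) = Mul(Add(2843, Add(-2508, 1158)), 6022) = Mul(Add(2843, -1350), 6022) = Mul(1493, 6022) = 8990846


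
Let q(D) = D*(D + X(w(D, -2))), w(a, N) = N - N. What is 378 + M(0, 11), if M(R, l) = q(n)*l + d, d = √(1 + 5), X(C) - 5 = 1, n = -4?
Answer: 290 + √6 ≈ 292.45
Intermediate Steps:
w(a, N) = 0
X(C) = 6 (X(C) = 5 + 1 = 6)
d = √6 ≈ 2.4495
q(D) = D*(6 + D) (q(D) = D*(D + 6) = D*(6 + D))
M(R, l) = √6 - 8*l (M(R, l) = (-4*(6 - 4))*l + √6 = (-4*2)*l + √6 = -8*l + √6 = √6 - 8*l)
378 + M(0, 11) = 378 + (√6 - 8*11) = 378 + (√6 - 88) = 378 + (-88 + √6) = 290 + √6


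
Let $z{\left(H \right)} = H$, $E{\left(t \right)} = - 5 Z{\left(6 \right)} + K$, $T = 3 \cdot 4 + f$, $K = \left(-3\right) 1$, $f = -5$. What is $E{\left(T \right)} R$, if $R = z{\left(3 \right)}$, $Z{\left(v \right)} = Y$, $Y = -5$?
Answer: $66$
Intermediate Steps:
$Z{\left(v \right)} = -5$
$K = -3$
$T = 7$ ($T = 3 \cdot 4 - 5 = 12 - 5 = 7$)
$E{\left(t \right)} = 22$ ($E{\left(t \right)} = \left(-5\right) \left(-5\right) - 3 = 25 - 3 = 22$)
$R = 3$
$E{\left(T \right)} R = 22 \cdot 3 = 66$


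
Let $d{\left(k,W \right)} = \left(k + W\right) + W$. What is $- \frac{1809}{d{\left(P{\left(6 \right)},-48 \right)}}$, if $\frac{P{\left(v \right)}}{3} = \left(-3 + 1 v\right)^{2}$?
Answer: $\frac{603}{23} \approx 26.217$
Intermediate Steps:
$P{\left(v \right)} = 3 \left(-3 + v\right)^{2}$ ($P{\left(v \right)} = 3 \left(-3 + 1 v\right)^{2} = 3 \left(-3 + v\right)^{2}$)
$d{\left(k,W \right)} = k + 2 W$ ($d{\left(k,W \right)} = \left(W + k\right) + W = k + 2 W$)
$- \frac{1809}{d{\left(P{\left(6 \right)},-48 \right)}} = - \frac{1809}{3 \left(-3 + 6\right)^{2} + 2 \left(-48\right)} = - \frac{1809}{3 \cdot 3^{2} - 96} = - \frac{1809}{3 \cdot 9 - 96} = - \frac{1809}{27 - 96} = - \frac{1809}{-69} = \left(-1809\right) \left(- \frac{1}{69}\right) = \frac{603}{23}$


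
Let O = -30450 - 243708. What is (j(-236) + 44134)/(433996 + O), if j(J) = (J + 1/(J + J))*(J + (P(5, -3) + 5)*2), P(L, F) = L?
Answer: 5611517/9430442 ≈ 0.59504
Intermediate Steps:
O = -274158
j(J) = (20 + J)*(J + 1/(2*J)) (j(J) = (J + 1/(J + J))*(J + (5 + 5)*2) = (J + 1/(2*J))*(J + 10*2) = (J + 1/(2*J))*(J + 20) = (J + 1/(2*J))*(20 + J) = (20 + J)*(J + 1/(2*J)))
(j(-236) + 44134)/(433996 + O) = ((½ + (-236)² + 10/(-236) + 20*(-236)) + 44134)/(433996 - 274158) = ((½ + 55696 + 10*(-1/236) - 4720) + 44134)/159838 = ((½ + 55696 - 5/118 - 4720) + 44134)*(1/159838) = (3007611/59 + 44134)*(1/159838) = (5611517/59)*(1/159838) = 5611517/9430442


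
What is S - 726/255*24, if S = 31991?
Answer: 2713427/85 ≈ 31923.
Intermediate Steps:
S - 726/255*24 = 31991 - 726/255*24 = 31991 - 726*1/255*24 = 31991 - 242/85*24 = 31991 - 5808/85 = 2713427/85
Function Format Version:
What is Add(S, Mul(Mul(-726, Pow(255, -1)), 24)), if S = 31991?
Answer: Rational(2713427, 85) ≈ 31923.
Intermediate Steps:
Add(S, Mul(Mul(-726, Pow(255, -1)), 24)) = Add(31991, Mul(Mul(-726, Pow(255, -1)), 24)) = Add(31991, Mul(Mul(-726, Rational(1, 255)), 24)) = Add(31991, Mul(Rational(-242, 85), 24)) = Add(31991, Rational(-5808, 85)) = Rational(2713427, 85)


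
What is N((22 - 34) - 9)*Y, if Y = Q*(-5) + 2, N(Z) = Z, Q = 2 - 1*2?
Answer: -42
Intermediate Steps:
Q = 0 (Q = 2 - 2 = 0)
Y = 2 (Y = 0*(-5) + 2 = 0 + 2 = 2)
N((22 - 34) - 9)*Y = ((22 - 34) - 9)*2 = (-12 - 9)*2 = -21*2 = -42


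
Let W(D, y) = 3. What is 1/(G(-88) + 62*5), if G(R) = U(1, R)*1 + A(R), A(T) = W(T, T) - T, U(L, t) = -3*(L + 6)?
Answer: 1/380 ≈ 0.0026316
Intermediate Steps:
U(L, t) = -18 - 3*L (U(L, t) = -3*(6 + L) = -18 - 3*L)
A(T) = 3 - T
G(R) = -18 - R (G(R) = (-18 - 3*1)*1 + (3 - R) = (-18 - 3)*1 + (3 - R) = -21*1 + (3 - R) = -21 + (3 - R) = -18 - R)
1/(G(-88) + 62*5) = 1/((-18 - 1*(-88)) + 62*5) = 1/((-18 + 88) + 310) = 1/(70 + 310) = 1/380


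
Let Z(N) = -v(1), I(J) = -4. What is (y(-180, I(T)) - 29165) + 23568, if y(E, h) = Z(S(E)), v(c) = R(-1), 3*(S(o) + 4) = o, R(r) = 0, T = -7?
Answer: -5597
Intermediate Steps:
S(o) = -4 + o/3
v(c) = 0
Z(N) = 0 (Z(N) = -1*0 = 0)
y(E, h) = 0
(y(-180, I(T)) - 29165) + 23568 = (0 - 29165) + 23568 = -29165 + 23568 = -5597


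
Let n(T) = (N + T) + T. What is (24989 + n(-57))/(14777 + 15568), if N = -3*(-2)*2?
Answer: 24887/30345 ≈ 0.82014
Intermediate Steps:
N = 12 (N = 6*2 = 12)
n(T) = 12 + 2*T (n(T) = (12 + T) + T = 12 + 2*T)
(24989 + n(-57))/(14777 + 15568) = (24989 + (12 + 2*(-57)))/(14777 + 15568) = (24989 + (12 - 114))/30345 = (24989 - 102)*(1/30345) = 24887*(1/30345) = 24887/30345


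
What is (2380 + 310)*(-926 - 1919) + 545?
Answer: -7652505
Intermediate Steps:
(2380 + 310)*(-926 - 1919) + 545 = 2690*(-2845) + 545 = -7653050 + 545 = -7652505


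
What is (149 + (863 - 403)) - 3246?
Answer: -2637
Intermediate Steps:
(149 + (863 - 403)) - 3246 = (149 + 460) - 3246 = 609 - 3246 = -2637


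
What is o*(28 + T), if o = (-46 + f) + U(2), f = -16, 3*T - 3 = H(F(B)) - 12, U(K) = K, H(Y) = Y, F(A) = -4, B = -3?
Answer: -1420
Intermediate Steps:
T = -13/3 (T = 1 + (-4 - 12)/3 = 1 + (⅓)*(-16) = 1 - 16/3 = -13/3 ≈ -4.3333)
o = -60 (o = (-46 - 16) + 2 = -62 + 2 = -60)
o*(28 + T) = -60*(28 - 13/3) = -60*71/3 = -1420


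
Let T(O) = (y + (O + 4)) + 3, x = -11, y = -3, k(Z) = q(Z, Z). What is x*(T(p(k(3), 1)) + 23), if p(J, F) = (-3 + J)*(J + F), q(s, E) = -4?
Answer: -528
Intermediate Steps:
k(Z) = -4
p(J, F) = (-3 + J)*(F + J)
T(O) = 4 + O (T(O) = (-3 + (O + 4)) + 3 = (-3 + (4 + O)) + 3 = (1 + O) + 3 = 4 + O)
x*(T(p(k(3), 1)) + 23) = -11*((4 + ((-4)² - 3*1 - 3*(-4) + 1*(-4))) + 23) = -11*((4 + (16 - 3 + 12 - 4)) + 23) = -11*((4 + 21) + 23) = -11*(25 + 23) = -11*48 = -528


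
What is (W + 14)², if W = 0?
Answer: 196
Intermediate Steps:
(W + 14)² = (0 + 14)² = 14² = 196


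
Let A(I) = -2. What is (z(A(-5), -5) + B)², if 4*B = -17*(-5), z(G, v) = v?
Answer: 4225/16 ≈ 264.06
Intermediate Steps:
B = 85/4 (B = (-17*(-5))/4 = (¼)*85 = 85/4 ≈ 21.250)
(z(A(-5), -5) + B)² = (-5 + 85/4)² = (65/4)² = 4225/16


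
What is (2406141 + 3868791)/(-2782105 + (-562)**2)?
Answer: -2091644/822087 ≈ -2.5443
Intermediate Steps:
(2406141 + 3868791)/(-2782105 + (-562)**2) = 6274932/(-2782105 + 315844) = 6274932/(-2466261) = 6274932*(-1/2466261) = -2091644/822087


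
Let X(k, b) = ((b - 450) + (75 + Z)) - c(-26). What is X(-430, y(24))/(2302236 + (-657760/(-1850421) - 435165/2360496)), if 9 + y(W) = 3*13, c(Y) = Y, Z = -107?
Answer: -620243414371872/3351987848499622357 ≈ -0.00018504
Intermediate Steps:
y(W) = 30 (y(W) = -9 + 3*13 = -9 + 39 = 30)
X(k, b) = -456 + b (X(k, b) = ((b - 450) + (75 - 107)) - 1*(-26) = ((-450 + b) - 32) + 26 = (-482 + b) + 26 = -456 + b)
X(-430, y(24))/(2302236 + (-657760/(-1850421) - 435165/2360496)) = (-456 + 30)/(2302236 + (-657760/(-1850421) - 435165/2360496)) = -426/(2302236 + (-657760*(-1/1850421) - 435165*1/2360496)) = -426/(2302236 + (657760/1850421 - 145055/786832)) = -426/(2302236 + 249133798165/1455970456272) = -426/3351987848499622357/1455970456272 = -426*1455970456272/3351987848499622357 = -620243414371872/3351987848499622357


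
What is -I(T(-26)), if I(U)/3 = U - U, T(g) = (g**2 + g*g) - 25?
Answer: 0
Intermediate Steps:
T(g) = -25 + 2*g**2 (T(g) = (g**2 + g**2) - 25 = 2*g**2 - 25 = -25 + 2*g**2)
I(U) = 0 (I(U) = 3*(U - U) = 3*0 = 0)
-I(T(-26)) = -1*0 = 0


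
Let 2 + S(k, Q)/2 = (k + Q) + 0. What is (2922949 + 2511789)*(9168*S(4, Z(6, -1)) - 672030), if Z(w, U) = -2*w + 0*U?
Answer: -4648820537820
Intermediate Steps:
Z(w, U) = -2*w (Z(w, U) = -2*w + 0 = -2*w)
S(k, Q) = -4 + 2*Q + 2*k (S(k, Q) = -4 + 2*((k + Q) + 0) = -4 + 2*((Q + k) + 0) = -4 + 2*(Q + k) = -4 + (2*Q + 2*k) = -4 + 2*Q + 2*k)
(2922949 + 2511789)*(9168*S(4, Z(6, -1)) - 672030) = (2922949 + 2511789)*(9168*(-4 + 2*(-2*6) + 2*4) - 672030) = 5434738*(9168*(-4 + 2*(-12) + 8) - 672030) = 5434738*(9168*(-4 - 24 + 8) - 672030) = 5434738*(9168*(-20) - 672030) = 5434738*(-183360 - 672030) = 5434738*(-855390) = -4648820537820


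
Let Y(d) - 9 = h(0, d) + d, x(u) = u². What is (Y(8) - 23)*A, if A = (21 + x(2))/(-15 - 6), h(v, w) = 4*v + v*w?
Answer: 50/7 ≈ 7.1429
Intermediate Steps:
A = -25/21 (A = (21 + 2²)/(-15 - 6) = (21 + 4)/(-21) = 25*(-1/21) = -25/21 ≈ -1.1905)
Y(d) = 9 + d (Y(d) = 9 + (0*(4 + d) + d) = 9 + (0 + d) = 9 + d)
(Y(8) - 23)*A = ((9 + 8) - 23)*(-25/21) = (17 - 23)*(-25/21) = -6*(-25/21) = 50/7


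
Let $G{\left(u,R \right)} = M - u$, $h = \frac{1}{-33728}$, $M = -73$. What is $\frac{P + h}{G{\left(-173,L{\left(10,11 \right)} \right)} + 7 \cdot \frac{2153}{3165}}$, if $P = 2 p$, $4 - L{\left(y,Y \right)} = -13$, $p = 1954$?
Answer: $\frac{417175557795}{11183226688} \approx 37.304$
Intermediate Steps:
$L{\left(y,Y \right)} = 17$ ($L{\left(y,Y \right)} = 4 - -13 = 4 + 13 = 17$)
$P = 3908$ ($P = 2 \cdot 1954 = 3908$)
$h = - \frac{1}{33728} \approx -2.9649 \cdot 10^{-5}$
$G{\left(u,R \right)} = -73 - u$
$\frac{P + h}{G{\left(-173,L{\left(10,11 \right)} \right)} + 7 \cdot \frac{2153}{3165}} = \frac{3908 - \frac{1}{33728}}{\left(-73 - -173\right) + 7 \cdot \frac{2153}{3165}} = \frac{131809023}{33728 \left(\left(-73 + 173\right) + 7 \cdot 2153 \cdot \frac{1}{3165}\right)} = \frac{131809023}{33728 \left(100 + 7 \cdot \frac{2153}{3165}\right)} = \frac{131809023}{33728 \left(100 + \frac{15071}{3165}\right)} = \frac{131809023}{33728 \cdot \frac{331571}{3165}} = \frac{131809023}{33728} \cdot \frac{3165}{331571} = \frac{417175557795}{11183226688}$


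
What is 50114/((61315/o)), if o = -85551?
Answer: -4287302814/61315 ≈ -69923.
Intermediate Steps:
50114/((61315/o)) = 50114/((61315/(-85551))) = 50114/((61315*(-1/85551))) = 50114/(-61315/85551) = 50114*(-85551/61315) = -4287302814/61315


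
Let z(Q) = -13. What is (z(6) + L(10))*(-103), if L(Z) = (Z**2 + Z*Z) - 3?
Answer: -18952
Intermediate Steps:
L(Z) = -3 + 2*Z**2 (L(Z) = (Z**2 + Z**2) - 3 = 2*Z**2 - 3 = -3 + 2*Z**2)
(z(6) + L(10))*(-103) = (-13 + (-3 + 2*10**2))*(-103) = (-13 + (-3 + 2*100))*(-103) = (-13 + (-3 + 200))*(-103) = (-13 + 197)*(-103) = 184*(-103) = -18952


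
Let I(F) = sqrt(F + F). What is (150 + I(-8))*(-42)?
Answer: -6300 - 168*I ≈ -6300.0 - 168.0*I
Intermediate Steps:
I(F) = sqrt(2)*sqrt(F) (I(F) = sqrt(2*F) = sqrt(2)*sqrt(F))
(150 + I(-8))*(-42) = (150 + sqrt(2)*sqrt(-8))*(-42) = (150 + sqrt(2)*(2*I*sqrt(2)))*(-42) = (150 + 4*I)*(-42) = -6300 - 168*I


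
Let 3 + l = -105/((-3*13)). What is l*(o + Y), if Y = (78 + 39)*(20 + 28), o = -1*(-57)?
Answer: -22692/13 ≈ -1745.5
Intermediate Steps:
o = 57
Y = 5616 (Y = 117*48 = 5616)
l = -4/13 (l = -3 - 105/((-3*13)) = -3 - 105/(-39) = -3 - 105*(-1/39) = -3 + 35/13 = -4/13 ≈ -0.30769)
l*(o + Y) = -4*(57 + 5616)/13 = -4/13*5673 = -22692/13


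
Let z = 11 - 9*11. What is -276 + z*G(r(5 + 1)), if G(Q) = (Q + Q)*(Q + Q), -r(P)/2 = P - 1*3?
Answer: -12948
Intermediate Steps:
r(P) = 6 - 2*P (r(P) = -2*(P - 1*3) = -2*(P - 3) = -2*(-3 + P) = 6 - 2*P)
G(Q) = 4*Q² (G(Q) = (2*Q)*(2*Q) = 4*Q²)
z = -88 (z = 11 - 99 = -88)
-276 + z*G(r(5 + 1)) = -276 - 352*(6 - 2*(5 + 1))² = -276 - 352*(6 - 2*6)² = -276 - 352*(6 - 12)² = -276 - 352*(-6)² = -276 - 352*36 = -276 - 88*144 = -276 - 12672 = -12948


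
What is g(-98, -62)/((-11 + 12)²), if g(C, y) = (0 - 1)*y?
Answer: 62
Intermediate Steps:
g(C, y) = -y
g(-98, -62)/((-11 + 12)²) = (-1*(-62))/((-11 + 12)²) = 62/(1²) = 62/1 = 62*1 = 62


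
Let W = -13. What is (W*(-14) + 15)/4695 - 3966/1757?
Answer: -18274241/8249115 ≈ -2.2153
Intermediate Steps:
(W*(-14) + 15)/4695 - 3966/1757 = (-13*(-14) + 15)/4695 - 3966/1757 = (182 + 15)*(1/4695) - 3966*1/1757 = 197*(1/4695) - 3966/1757 = 197/4695 - 3966/1757 = -18274241/8249115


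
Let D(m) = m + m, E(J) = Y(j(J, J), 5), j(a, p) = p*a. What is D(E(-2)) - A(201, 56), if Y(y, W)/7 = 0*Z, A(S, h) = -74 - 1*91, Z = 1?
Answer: 165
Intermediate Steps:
j(a, p) = a*p
A(S, h) = -165 (A(S, h) = -74 - 91 = -165)
Y(y, W) = 0 (Y(y, W) = 7*(0*1) = 7*0 = 0)
E(J) = 0
D(m) = 2*m
D(E(-2)) - A(201, 56) = 2*0 - 1*(-165) = 0 + 165 = 165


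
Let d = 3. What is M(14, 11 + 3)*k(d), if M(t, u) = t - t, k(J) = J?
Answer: 0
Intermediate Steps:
M(t, u) = 0
M(14, 11 + 3)*k(d) = 0*3 = 0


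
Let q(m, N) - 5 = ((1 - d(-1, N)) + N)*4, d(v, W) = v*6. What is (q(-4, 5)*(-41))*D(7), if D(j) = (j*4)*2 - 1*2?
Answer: -117342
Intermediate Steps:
d(v, W) = 6*v
q(m, N) = 33 + 4*N (q(m, N) = 5 + ((1 - 6*(-1)) + N)*4 = 5 + ((1 - 1*(-6)) + N)*4 = 5 + ((1 + 6) + N)*4 = 5 + (7 + N)*4 = 5 + (28 + 4*N) = 33 + 4*N)
D(j) = -2 + 8*j (D(j) = (4*j)*2 - 2 = 8*j - 2 = -2 + 8*j)
(q(-4, 5)*(-41))*D(7) = ((33 + 4*5)*(-41))*(-2 + 8*7) = ((33 + 20)*(-41))*(-2 + 56) = (53*(-41))*54 = -2173*54 = -117342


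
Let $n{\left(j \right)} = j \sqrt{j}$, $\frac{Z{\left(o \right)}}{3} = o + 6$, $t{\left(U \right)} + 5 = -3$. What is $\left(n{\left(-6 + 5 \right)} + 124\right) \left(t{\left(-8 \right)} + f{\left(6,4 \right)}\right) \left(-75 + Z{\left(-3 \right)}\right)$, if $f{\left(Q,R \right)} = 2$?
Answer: $49104 - 396 i \approx 49104.0 - 396.0 i$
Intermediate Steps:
$t{\left(U \right)} = -8$ ($t{\left(U \right)} = -5 - 3 = -8$)
$Z{\left(o \right)} = 18 + 3 o$ ($Z{\left(o \right)} = 3 \left(o + 6\right) = 3 \left(6 + o\right) = 18 + 3 o$)
$n{\left(j \right)} = j^{\frac{3}{2}}$
$\left(n{\left(-6 + 5 \right)} + 124\right) \left(t{\left(-8 \right)} + f{\left(6,4 \right)}\right) \left(-75 + Z{\left(-3 \right)}\right) = \left(\left(-6 + 5\right)^{\frac{3}{2}} + 124\right) \left(-8 + 2\right) \left(-75 + \left(18 + 3 \left(-3\right)\right)\right) = \left(\left(-1\right)^{\frac{3}{2}} + 124\right) \left(- 6 \left(-75 + \left(18 - 9\right)\right)\right) = \left(- i + 124\right) \left(- 6 \left(-75 + 9\right)\right) = \left(124 - i\right) \left(\left(-6\right) \left(-66\right)\right) = \left(124 - i\right) 396 = 49104 - 396 i$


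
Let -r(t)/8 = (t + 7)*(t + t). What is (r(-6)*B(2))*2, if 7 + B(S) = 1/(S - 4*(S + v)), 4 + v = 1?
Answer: -1312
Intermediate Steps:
v = -3 (v = -4 + 1 = -3)
r(t) = -16*t*(7 + t) (r(t) = -8*(t + 7)*(t + t) = -8*(7 + t)*2*t = -16*t*(7 + t))
B(S) = -7 + 1/(12 - 3*S) (B(S) = -7 + 1/(S - 4*(S - 3)) = -7 + 1/(S - 4*(-3 + S)) = -7 + 1/(S + (12 - 4*S)) = -7 + 1/(12 - 3*S))
(r(-6)*B(2))*2 = ((-16*(-6)*(7 - 6))*((83 - 21*2)/(3*(-4 + 2))))*2 = ((-16*(-6)*1)*((⅓)*(83 - 42)/(-2)))*2 = (96*((⅓)*(-½)*41))*2 = (96*(-41/6))*2 = -656*2 = -1312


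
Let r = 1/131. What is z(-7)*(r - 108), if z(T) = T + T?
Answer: 198058/131 ≈ 1511.9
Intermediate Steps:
r = 1/131 ≈ 0.0076336
z(T) = 2*T
z(-7)*(r - 108) = (2*(-7))*(1/131 - 108) = -14*(-14147/131) = 198058/131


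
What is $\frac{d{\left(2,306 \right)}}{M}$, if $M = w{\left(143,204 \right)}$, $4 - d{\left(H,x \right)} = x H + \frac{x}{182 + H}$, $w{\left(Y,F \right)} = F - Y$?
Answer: $- \frac{56089}{5612} \approx -9.9945$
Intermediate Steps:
$d{\left(H,x \right)} = 4 - H x - \frac{x}{182 + H}$ ($d{\left(H,x \right)} = 4 - \left(x H + \frac{x}{182 + H}\right) = 4 - \left(H x + \frac{x}{182 + H}\right) = 4 - H x - \frac{x}{182 + H}$)
$M = 61$ ($M = 204 - 143 = 61$)
$\frac{d{\left(2,306 \right)}}{M} = \frac{\frac{1}{182 + 2} \left(728 - 306 + 4 \cdot 2 - 306 \cdot 2^{2} - 364 \cdot 306\right)}{61} = \frac{728 - 306 + 8 - 306 \cdot 4 - 111384}{184} \cdot \frac{1}{61} = \frac{728 - 306 + 8 - 1224 - 111384}{184} \cdot \frac{1}{61} = \frac{1}{184} \left(-112178\right) \frac{1}{61} = \left(- \frac{56089}{92}\right) \frac{1}{61} = - \frac{56089}{5612}$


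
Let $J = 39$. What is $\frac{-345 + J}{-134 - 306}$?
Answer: $\frac{153}{220} \approx 0.69545$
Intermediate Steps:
$\frac{-345 + J}{-134 - 306} = \frac{-345 + 39}{-134 - 306} = - \frac{306}{-440} = \left(-306\right) \left(- \frac{1}{440}\right) = \frac{153}{220}$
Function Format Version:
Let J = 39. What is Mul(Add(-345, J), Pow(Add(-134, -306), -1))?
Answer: Rational(153, 220) ≈ 0.69545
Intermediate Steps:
Mul(Add(-345, J), Pow(Add(-134, -306), -1)) = Mul(Add(-345, 39), Pow(Add(-134, -306), -1)) = Mul(-306, Pow(-440, -1)) = Mul(-306, Rational(-1, 440)) = Rational(153, 220)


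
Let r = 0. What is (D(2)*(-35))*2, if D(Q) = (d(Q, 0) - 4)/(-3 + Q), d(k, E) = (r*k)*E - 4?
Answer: -560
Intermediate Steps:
d(k, E) = -4 (d(k, E) = (0*k)*E - 4 = 0*E - 4 = 0 - 4 = -4)
D(Q) = -8/(-3 + Q) (D(Q) = (-4 - 4)/(-3 + Q) = -8/(-3 + Q))
(D(2)*(-35))*2 = (-8/(-3 + 2)*(-35))*2 = (-8/(-1)*(-35))*2 = (-8*(-1)*(-35))*2 = (8*(-35))*2 = -280*2 = -560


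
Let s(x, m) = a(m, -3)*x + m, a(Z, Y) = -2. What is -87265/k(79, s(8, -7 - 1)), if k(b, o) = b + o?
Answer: -17453/11 ≈ -1586.6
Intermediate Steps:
s(x, m) = m - 2*x (s(x, m) = -2*x + m = m - 2*x)
-87265/k(79, s(8, -7 - 1)) = -87265/(79 + ((-7 - 1) - 2*8)) = -87265/(79 + (-8 - 16)) = -87265/(79 - 24) = -87265/55 = -87265*1/55 = -17453/11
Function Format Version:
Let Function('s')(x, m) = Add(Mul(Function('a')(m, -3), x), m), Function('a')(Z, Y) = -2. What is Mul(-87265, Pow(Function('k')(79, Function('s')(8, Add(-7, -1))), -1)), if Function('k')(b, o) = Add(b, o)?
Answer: Rational(-17453, 11) ≈ -1586.6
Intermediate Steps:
Function('s')(x, m) = Add(m, Mul(-2, x)) (Function('s')(x, m) = Add(Mul(-2, x), m) = Add(m, Mul(-2, x)))
Mul(-87265, Pow(Function('k')(79, Function('s')(8, Add(-7, -1))), -1)) = Mul(-87265, Pow(Add(79, Add(Add(-7, -1), Mul(-2, 8))), -1)) = Mul(-87265, Pow(Add(79, Add(-8, -16)), -1)) = Mul(-87265, Pow(Add(79, -24), -1)) = Mul(-87265, Pow(55, -1)) = Mul(-87265, Rational(1, 55)) = Rational(-17453, 11)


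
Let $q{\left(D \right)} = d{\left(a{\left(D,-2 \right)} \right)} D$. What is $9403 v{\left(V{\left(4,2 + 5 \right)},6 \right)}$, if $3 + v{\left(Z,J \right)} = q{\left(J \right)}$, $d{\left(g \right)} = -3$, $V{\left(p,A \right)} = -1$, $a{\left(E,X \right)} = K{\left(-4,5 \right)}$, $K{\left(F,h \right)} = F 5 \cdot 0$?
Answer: $-197463$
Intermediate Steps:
$K{\left(F,h \right)} = 0$ ($K{\left(F,h \right)} = 5 F 0 = 0$)
$a{\left(E,X \right)} = 0$
$q{\left(D \right)} = - 3 D$
$v{\left(Z,J \right)} = -3 - 3 J$
$9403 v{\left(V{\left(4,2 + 5 \right)},6 \right)} = 9403 \left(-3 - 18\right) = 9403 \left(-21\right) = -197463$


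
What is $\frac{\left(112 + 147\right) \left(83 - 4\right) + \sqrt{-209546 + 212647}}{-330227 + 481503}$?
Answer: $\frac{20461}{151276} + \frac{\sqrt{3101}}{151276} \approx 0.13562$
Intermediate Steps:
$\frac{\left(112 + 147\right) \left(83 - 4\right) + \sqrt{-209546 + 212647}}{-330227 + 481503} = \frac{259 \cdot 79 + \sqrt{3101}}{151276} = \left(20461 + \sqrt{3101}\right) \frac{1}{151276} = \frac{20461}{151276} + \frac{\sqrt{3101}}{151276}$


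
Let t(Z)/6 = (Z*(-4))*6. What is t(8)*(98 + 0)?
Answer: -112896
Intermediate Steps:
t(Z) = -144*Z (t(Z) = 6*((Z*(-4))*6) = 6*(-4*Z*6) = 6*(-24*Z) = -144*Z)
t(8)*(98 + 0) = (-144*8)*(98 + 0) = -1152*98 = -112896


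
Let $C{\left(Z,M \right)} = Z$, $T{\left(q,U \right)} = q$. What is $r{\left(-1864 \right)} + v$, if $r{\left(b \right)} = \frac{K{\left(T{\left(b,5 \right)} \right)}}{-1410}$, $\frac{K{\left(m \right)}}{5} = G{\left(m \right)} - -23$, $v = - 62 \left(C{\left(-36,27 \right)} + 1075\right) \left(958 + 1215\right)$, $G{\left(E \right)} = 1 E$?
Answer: $- \frac{39474446707}{282} \approx -1.3998 \cdot 10^{8}$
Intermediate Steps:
$G{\left(E \right)} = E$
$v = -139980314$ ($v = - 62 \left(-36 + 1075\right) \left(958 + 1215\right) = - 62 \cdot 1039 \cdot 2173 = \left(-62\right) 2257747 = -139980314$)
$K{\left(m \right)} = 115 + 5 m$ ($K{\left(m \right)} = 5 \left(m - -23\right) = 5 \left(m + 23\right) = 5 \left(23 + m\right) = 115 + 5 m$)
$r{\left(b \right)} = - \frac{23}{282} - \frac{b}{282}$ ($r{\left(b \right)} = \frac{115 + 5 b}{-1410} = \left(115 + 5 b\right) \left(- \frac{1}{1410}\right) = - \frac{23}{282} - \frac{b}{282}$)
$r{\left(-1864 \right)} + v = \left(- \frac{23}{282} - - \frac{932}{141}\right) - 139980314 = \left(- \frac{23}{282} + \frac{932}{141}\right) - 139980314 = \frac{1841}{282} - 139980314 = - \frac{39474446707}{282}$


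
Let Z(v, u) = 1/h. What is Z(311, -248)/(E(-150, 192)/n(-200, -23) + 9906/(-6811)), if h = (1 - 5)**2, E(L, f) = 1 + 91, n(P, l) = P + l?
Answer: -1518853/45370400 ≈ -0.033477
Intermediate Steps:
E(L, f) = 92
h = 16 (h = (-4)**2 = 16)
Z(v, u) = 1/16
Z(311, -248)/(E(-150, 192)/n(-200, -23) + 9906/(-6811)) = 1/(16*(92/(-200 - 23) + 9906/(-6811))) = 1/(16*(92/(-223) + 9906*(-1/6811))) = 1/(16*(92*(-1/223) - 9906/6811)) = 1/(16*(-92/223 - 9906/6811)) = 1/(16*(-2835650/1518853)) = (1/16)*(-1518853/2835650) = -1518853/45370400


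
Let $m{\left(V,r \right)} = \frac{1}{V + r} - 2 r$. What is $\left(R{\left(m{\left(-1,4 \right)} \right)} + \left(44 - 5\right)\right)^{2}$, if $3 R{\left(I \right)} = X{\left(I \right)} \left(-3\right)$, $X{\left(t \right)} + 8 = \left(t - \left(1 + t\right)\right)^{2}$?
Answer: $2116$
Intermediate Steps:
$X{\left(t \right)} = -7$ ($X{\left(t \right)} = -8 + \left(t - \left(1 + t\right)\right)^{2} = -8 + \left(-1\right)^{2} = -8 + 1 = -7$)
$R{\left(I \right)} = 7$ ($R{\left(I \right)} = \frac{\left(-7\right) \left(-3\right)}{3} = \frac{1}{3} \cdot 21 = 7$)
$\left(R{\left(m{\left(-1,4 \right)} \right)} + \left(44 - 5\right)\right)^{2} = \left(7 + \left(44 - 5\right)\right)^{2} = \left(7 + 39\right)^{2} = 46^{2} = 2116$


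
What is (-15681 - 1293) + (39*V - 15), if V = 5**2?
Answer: -16014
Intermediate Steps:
V = 25
(-15681 - 1293) + (39*V - 15) = (-15681 - 1293) + (39*25 - 15) = -16974 + (975 - 15) = -16974 + 960 = -16014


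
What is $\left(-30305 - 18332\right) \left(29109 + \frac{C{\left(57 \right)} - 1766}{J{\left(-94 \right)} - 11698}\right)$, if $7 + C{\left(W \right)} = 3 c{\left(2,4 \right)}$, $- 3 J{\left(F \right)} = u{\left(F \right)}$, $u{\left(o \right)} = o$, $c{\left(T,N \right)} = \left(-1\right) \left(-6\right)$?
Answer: $- \frac{9910472245761}{7000} \approx -1.4158 \cdot 10^{9}$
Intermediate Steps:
$c{\left(T,N \right)} = 6$
$J{\left(F \right)} = - \frac{F}{3}$
$C{\left(W \right)} = 11$ ($C{\left(W \right)} = -7 + 3 \cdot 6 = -7 + 18 = 11$)
$\left(-30305 - 18332\right) \left(29109 + \frac{C{\left(57 \right)} - 1766}{J{\left(-94 \right)} - 11698}\right) = \left(-30305 - 18332\right) \left(29109 + \frac{11 - 1766}{\left(- \frac{1}{3}\right) \left(-94\right) - 11698}\right) = - 48637 \left(29109 - \frac{1755}{\frac{94}{3} - 11698}\right) = - 48637 \left(29109 - \frac{1755}{- \frac{35000}{3}}\right) = - 48637 \left(29109 - - \frac{1053}{7000}\right) = - 48637 \left(29109 + \frac{1053}{7000}\right) = \left(-48637\right) \frac{203764053}{7000} = - \frac{9910472245761}{7000}$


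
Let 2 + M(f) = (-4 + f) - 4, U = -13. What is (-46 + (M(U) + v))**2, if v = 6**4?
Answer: 1505529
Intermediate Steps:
M(f) = -10 + f (M(f) = -2 + ((-4 + f) - 4) = -2 + (-8 + f) = -10 + f)
v = 1296
(-46 + (M(U) + v))**2 = (-46 + ((-10 - 13) + 1296))**2 = (-46 + (-23 + 1296))**2 = (-46 + 1273)**2 = 1227**2 = 1505529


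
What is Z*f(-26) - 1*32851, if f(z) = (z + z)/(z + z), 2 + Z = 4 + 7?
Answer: -32842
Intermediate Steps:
Z = 9 (Z = -2 + (4 + 7) = -2 + 11 = 9)
f(z) = 1 (f(z) = (2*z)/((2*z)) = (2*z)*(1/(2*z)) = 1)
Z*f(-26) - 1*32851 = 9*1 - 1*32851 = 9 - 32851 = -32842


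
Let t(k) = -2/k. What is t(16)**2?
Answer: 1/64 ≈ 0.015625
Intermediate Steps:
t(16)**2 = (-2/16)**2 = (-2*1/16)**2 = (-1/8)**2 = 1/64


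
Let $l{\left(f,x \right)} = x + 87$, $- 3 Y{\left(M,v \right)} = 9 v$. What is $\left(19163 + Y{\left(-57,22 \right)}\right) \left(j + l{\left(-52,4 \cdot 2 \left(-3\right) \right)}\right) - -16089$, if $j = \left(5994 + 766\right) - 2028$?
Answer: $91586204$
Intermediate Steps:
$Y{\left(M,v \right)} = - 3 v$ ($Y{\left(M,v \right)} = - \frac{9 v}{3} = - 3 v$)
$l{\left(f,x \right)} = 87 + x$
$j = 4732$ ($j = 6760 - 2028 = 4732$)
$\left(19163 + Y{\left(-57,22 \right)}\right) \left(j + l{\left(-52,4 \cdot 2 \left(-3\right) \right)}\right) - -16089 = \left(19163 - 66\right) \left(4732 + \left(87 + 4 \cdot 2 \left(-3\right)\right)\right) - -16089 = \left(19163 - 66\right) \left(4732 + \left(87 + 8 \left(-3\right)\right)\right) + 16089 = 19097 \left(4732 + \left(87 - 24\right)\right) + 16089 = 19097 \left(4732 + 63\right) + 16089 = 19097 \cdot 4795 + 16089 = 91570115 + 16089 = 91586204$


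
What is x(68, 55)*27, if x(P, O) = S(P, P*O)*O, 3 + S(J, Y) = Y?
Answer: 5549445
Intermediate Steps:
S(J, Y) = -3 + Y
x(P, O) = O*(-3 + O*P) (x(P, O) = (-3 + P*O)*O = (-3 + O*P)*O = O*(-3 + O*P))
x(68, 55)*27 = (55*(-3 + 55*68))*27 = (55*(-3 + 3740))*27 = (55*3737)*27 = 205535*27 = 5549445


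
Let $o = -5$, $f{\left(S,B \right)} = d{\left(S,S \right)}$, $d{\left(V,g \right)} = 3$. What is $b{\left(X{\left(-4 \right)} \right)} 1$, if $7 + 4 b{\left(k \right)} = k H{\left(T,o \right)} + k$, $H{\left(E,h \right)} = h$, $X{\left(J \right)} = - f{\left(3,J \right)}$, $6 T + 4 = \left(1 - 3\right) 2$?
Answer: $\frac{5}{4} \approx 1.25$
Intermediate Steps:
$f{\left(S,B \right)} = 3$
$T = - \frac{4}{3}$ ($T = - \frac{2}{3} + \frac{\left(1 - 3\right) 2}{6} = - \frac{2}{3} + \frac{\left(-2\right) 2}{6} = - \frac{2}{3} + \frac{1}{6} \left(-4\right) = - \frac{2}{3} - \frac{2}{3} = - \frac{4}{3} \approx -1.3333$)
$X{\left(J \right)} = -3$ ($X{\left(J \right)} = \left(-1\right) 3 = -3$)
$b{\left(k \right)} = - \frac{7}{4} - k$ ($b{\left(k \right)} = - \frac{7}{4} + \frac{k \left(-5\right) + k}{4} = - \frac{7}{4} + \frac{- 5 k + k}{4} = - \frac{7}{4} + \frac{\left(-4\right) k}{4} = - \frac{7}{4} - k$)
$b{\left(X{\left(-4 \right)} \right)} 1 = \left(- \frac{7}{4} - -3\right) 1 = \left(- \frac{7}{4} + 3\right) 1 = \frac{5}{4} \cdot 1 = \frac{5}{4}$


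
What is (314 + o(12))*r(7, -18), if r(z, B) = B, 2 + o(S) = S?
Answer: -5832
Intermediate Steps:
o(S) = -2 + S
(314 + o(12))*r(7, -18) = (314 + (-2 + 12))*(-18) = (314 + 10)*(-18) = 324*(-18) = -5832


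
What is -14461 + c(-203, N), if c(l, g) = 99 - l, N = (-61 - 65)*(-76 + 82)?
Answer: -14159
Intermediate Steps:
N = -756 (N = -126*6 = -756)
-14461 + c(-203, N) = -14461 + (99 - 1*(-203)) = -14461 + (99 + 203) = -14461 + 302 = -14159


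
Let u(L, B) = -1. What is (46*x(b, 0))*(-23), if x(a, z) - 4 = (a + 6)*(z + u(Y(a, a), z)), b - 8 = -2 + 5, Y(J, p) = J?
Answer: 13754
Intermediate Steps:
b = 11 (b = 8 + (-2 + 5) = 8 + 3 = 11)
x(a, z) = 4 + (-1 + z)*(6 + a) (x(a, z) = 4 + (a + 6)*(z - 1) = 4 + (6 + a)*(-1 + z) = 4 + (-1 + z)*(6 + a))
(46*x(b, 0))*(-23) = (46*(-2 - 1*11 + 6*0 + 11*0))*(-23) = (46*(-2 - 11 + 0 + 0))*(-23) = (46*(-13))*(-23) = -598*(-23) = 13754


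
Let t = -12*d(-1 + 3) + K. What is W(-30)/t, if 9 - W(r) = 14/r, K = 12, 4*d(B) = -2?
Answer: 71/135 ≈ 0.52593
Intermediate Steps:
d(B) = -½ (d(B) = (¼)*(-2) = -½)
W(r) = 9 - 14/r
t = 18 (t = -12*(-½) + 12 = 6 + 12 = 18)
W(-30)/t = (9 - 14/(-30))/18 = (9 - 14*(-1/30))*(1/18) = (9 + 7/15)*(1/18) = (142/15)*(1/18) = 71/135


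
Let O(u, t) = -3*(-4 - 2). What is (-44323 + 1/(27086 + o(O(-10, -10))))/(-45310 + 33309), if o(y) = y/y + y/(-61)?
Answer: 73234405286/19829120289 ≈ 3.6933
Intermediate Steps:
O(u, t) = 18 (O(u, t) = -3*(-6) = 18)
o(y) = 1 - y/61 (o(y) = 1 + y*(-1/61) = 1 - y/61)
(-44323 + 1/(27086 + o(O(-10, -10))))/(-45310 + 33309) = (-44323 + 1/(27086 + (1 - 1/61*18)))/(-45310 + 33309) = (-44323 + 1/(27086 + (1 - 18/61)))/(-12001) = (-44323 + 1/(27086 + 43/61))*(-1/12001) = (-44323 + 1/(1652289/61))*(-1/12001) = (-44323 + 61/1652289)*(-1/12001) = -73234405286/1652289*(-1/12001) = 73234405286/19829120289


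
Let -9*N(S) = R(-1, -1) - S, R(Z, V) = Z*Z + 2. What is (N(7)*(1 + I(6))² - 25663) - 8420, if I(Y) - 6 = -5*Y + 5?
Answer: -33939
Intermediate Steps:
I(Y) = 11 - 5*Y (I(Y) = 6 + (-5*Y + 5) = 6 + (5 - 5*Y) = 11 - 5*Y)
R(Z, V) = 2 + Z² (R(Z, V) = Z² + 2 = 2 + Z²)
N(S) = -⅓ + S/9 (N(S) = -((2 + (-1)²) - S)/9 = -((2 + 1) - S)/9 = -(3 - S)/9 = -⅓ + S/9)
(N(7)*(1 + I(6))² - 25663) - 8420 = ((-⅓ + (⅑)*7)*(1 + (11 - 5*6))² - 25663) - 8420 = ((-⅓ + 7/9)*(1 + (11 - 30))² - 25663) - 8420 = (4*(1 - 19)²/9 - 25663) - 8420 = ((4/9)*(-18)² - 25663) - 8420 = ((4/9)*324 - 25663) - 8420 = (144 - 25663) - 8420 = -25519 - 8420 = -33939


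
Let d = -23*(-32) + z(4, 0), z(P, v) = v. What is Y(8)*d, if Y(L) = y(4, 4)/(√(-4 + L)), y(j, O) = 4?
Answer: 1472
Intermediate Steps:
Y(L) = 4/√(-4 + L) (Y(L) = 4/(√(-4 + L)) = 4/√(-4 + L))
d = 736 (d = -23*(-32) + 0 = 736 + 0 = 736)
Y(8)*d = (4/√(-4 + 8))*736 = (4/√4)*736 = (4*(½))*736 = 2*736 = 1472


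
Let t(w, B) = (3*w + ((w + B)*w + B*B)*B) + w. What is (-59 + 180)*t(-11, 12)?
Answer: 187792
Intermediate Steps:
t(w, B) = 4*w + B*(B**2 + w*(B + w)) (t(w, B) = (3*w + ((B + w)*w + B**2)*B) + w = (3*w + (w*(B + w) + B**2)*B) + w = (3*w + (B**2 + w*(B + w))*B) + w = (3*w + B*(B**2 + w*(B + w))) + w = 4*w + B*(B**2 + w*(B + w)))
(-59 + 180)*t(-11, 12) = (-59 + 180)*(12**3 + 4*(-11) + 12*(-11)**2 - 11*12**2) = 121*(1728 - 44 + 12*121 - 11*144) = 121*(1728 - 44 + 1452 - 1584) = 121*1552 = 187792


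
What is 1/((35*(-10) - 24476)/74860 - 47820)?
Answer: -37430/1789915013 ≈ -2.0912e-5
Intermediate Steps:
1/((35*(-10) - 24476)/74860 - 47820) = 1/((-350 - 24476)*(1/74860) - 47820) = 1/(-24826*1/74860 - 47820) = 1/(-12413/37430 - 47820) = 1/(-1789915013/37430) = -37430/1789915013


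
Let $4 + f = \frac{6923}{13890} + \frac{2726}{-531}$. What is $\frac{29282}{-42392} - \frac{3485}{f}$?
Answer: $\frac{181296011233111}{449993814284} \approx 402.89$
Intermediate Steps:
$f = - \frac{21230129}{2458530}$ ($f = -4 + \left(\frac{6923}{13890} + \frac{2726}{-531}\right) = -4 + \left(6923 \cdot \frac{1}{13890} + 2726 \left(- \frac{1}{531}\right)\right) = -4 + \left(\frac{6923}{13890} - \frac{2726}{531}\right) = -4 - \frac{11396009}{2458530} = - \frac{21230129}{2458530} \approx -8.6353$)
$\frac{29282}{-42392} - \frac{3485}{f} = \frac{29282}{-42392} - \frac{3485}{- \frac{21230129}{2458530}} = 29282 \left(- \frac{1}{42392}\right) - - \frac{8567977050}{21230129} = - \frac{14641}{21196} + \frac{8567977050}{21230129} = \frac{181296011233111}{449993814284}$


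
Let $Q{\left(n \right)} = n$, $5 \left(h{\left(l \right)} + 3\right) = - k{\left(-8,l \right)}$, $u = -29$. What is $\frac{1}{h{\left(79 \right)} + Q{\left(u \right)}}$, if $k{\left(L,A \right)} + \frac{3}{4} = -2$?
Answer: $- \frac{20}{629} \approx -0.031797$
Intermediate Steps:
$k{\left(L,A \right)} = - \frac{11}{4}$ ($k{\left(L,A \right)} = - \frac{3}{4} - 2 = - \frac{11}{4}$)
$h{\left(l \right)} = - \frac{49}{20}$ ($h{\left(l \right)} = -3 + \frac{\left(-1\right) \left(- \frac{11}{4}\right)}{5} = -3 + \frac{1}{5} \cdot \frac{11}{4} = -3 + \frac{11}{20} = - \frac{49}{20}$)
$\frac{1}{h{\left(79 \right)} + Q{\left(u \right)}} = \frac{1}{- \frac{49}{20} - 29} = \frac{1}{- \frac{629}{20}} = - \frac{20}{629}$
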